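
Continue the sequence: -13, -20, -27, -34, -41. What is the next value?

Differences: -20 - -13 = -7
This is an arithmetic sequence with common difference d = -7.
Next term = -41 + -7 = -48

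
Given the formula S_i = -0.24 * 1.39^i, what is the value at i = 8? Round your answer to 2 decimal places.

S_8 = -0.24 * 1.39^8 ≈ -0.24 * 13.9354 ≈ -3.34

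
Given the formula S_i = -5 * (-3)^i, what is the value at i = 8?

S_8 = -5 * (-3)^8 = -5 * 6561 = -32805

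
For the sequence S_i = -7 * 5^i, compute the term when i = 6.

S_6 = -7 * 5^6 = -7 * 15625 = -109375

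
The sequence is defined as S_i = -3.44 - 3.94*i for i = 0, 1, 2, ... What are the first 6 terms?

This is an arithmetic sequence.
i=0: S_0 = -3.44 + -3.94*0 = -3.44
i=1: S_1 = -3.44 + -3.94*1 = -7.38
i=2: S_2 = -3.44 + -3.94*2 = -11.32
i=3: S_3 = -3.44 + -3.94*3 = -15.26
i=4: S_4 = -3.44 + -3.94*4 = -19.2
i=5: S_5 = -3.44 + -3.94*5 = -23.14
The first 6 terms are: [-3.44, -7.38, -11.32, -15.26, -19.2, -23.14]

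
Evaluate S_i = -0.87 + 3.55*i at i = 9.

S_9 = -0.87 + 3.55*9 = -0.87 + 31.95 = 31.08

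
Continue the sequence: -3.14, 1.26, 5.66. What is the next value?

Differences: 1.26 - -3.14 = 4.4
This is an arithmetic sequence with common difference d = 4.4.
Next term = 5.66 + 4.4 = 10.06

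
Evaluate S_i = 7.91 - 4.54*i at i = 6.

S_6 = 7.91 + -4.54*6 = 7.91 + -27.24 = -19.33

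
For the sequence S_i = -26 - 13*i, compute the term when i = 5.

S_5 = -26 + -13*5 = -26 + -65 = -91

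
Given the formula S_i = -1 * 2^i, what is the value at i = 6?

S_6 = -1 * 2^6 = -1 * 64 = -64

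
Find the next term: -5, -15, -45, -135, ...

Ratios: -15 / -5 = 3.0
This is a geometric sequence with common ratio r = 3.
Next term = -135 * 3 = -405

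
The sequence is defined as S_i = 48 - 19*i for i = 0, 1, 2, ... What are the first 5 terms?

This is an arithmetic sequence.
i=0: S_0 = 48 + -19*0 = 48
i=1: S_1 = 48 + -19*1 = 29
i=2: S_2 = 48 + -19*2 = 10
i=3: S_3 = 48 + -19*3 = -9
i=4: S_4 = 48 + -19*4 = -28
The first 5 terms are: [48, 29, 10, -9, -28]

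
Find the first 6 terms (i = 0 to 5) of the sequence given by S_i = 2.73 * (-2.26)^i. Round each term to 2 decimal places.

This is a geometric sequence.
i=0: S_0 = 2.73 * (-2.26)^0 = 2.73
i=1: S_1 = 2.73 * (-2.26)^1 ≈ -6.17
i=2: S_2 = 2.73 * (-2.26)^2 ≈ 13.94
i=3: S_3 = 2.73 * (-2.26)^3 ≈ -31.51
i=4: S_4 = 2.73 * (-2.26)^4 ≈ 71.22
i=5: S_5 = 2.73 * (-2.26)^5 ≈ -160.96
The first 6 terms are: [2.73, -6.17, 13.94, -31.51, 71.22, -160.96]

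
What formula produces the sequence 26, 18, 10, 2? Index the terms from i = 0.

Check differences: 18 - 26 = -8
10 - 18 = -8
Common difference d = -8.
First term a = 26.
Formula: S_i = 26 - 8*i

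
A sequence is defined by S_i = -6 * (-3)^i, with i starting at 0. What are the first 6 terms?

This is a geometric sequence.
i=0: S_0 = -6 * (-3)^0 = -6
i=1: S_1 = -6 * (-3)^1 = 18
i=2: S_2 = -6 * (-3)^2 = -54
i=3: S_3 = -6 * (-3)^3 = 162
i=4: S_4 = -6 * (-3)^4 = -486
i=5: S_5 = -6 * (-3)^5 = 1458
The first 6 terms are: [-6, 18, -54, 162, -486, 1458]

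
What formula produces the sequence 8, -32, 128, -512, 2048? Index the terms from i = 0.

Check ratios: -32 / 8 = -4.0
Common ratio r = -4.
First term a = 8.
Formula: S_i = 8 * (-4)^i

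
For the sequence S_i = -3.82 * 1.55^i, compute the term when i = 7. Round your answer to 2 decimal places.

S_7 = -3.82 * 1.55^7 ≈ -3.82 * 21.4942 ≈ -82.11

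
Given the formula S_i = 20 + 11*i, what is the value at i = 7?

S_7 = 20 + 11*7 = 20 + 77 = 97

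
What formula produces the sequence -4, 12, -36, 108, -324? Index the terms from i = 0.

Check ratios: 12 / -4 = -3.0
Common ratio r = -3.
First term a = -4.
Formula: S_i = -4 * (-3)^i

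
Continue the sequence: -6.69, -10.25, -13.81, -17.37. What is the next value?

Differences: -10.25 - -6.69 = -3.56
This is an arithmetic sequence with common difference d = -3.56.
Next term = -17.37 + -3.56 = -20.93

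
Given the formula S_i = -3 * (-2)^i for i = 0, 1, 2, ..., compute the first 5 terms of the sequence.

This is a geometric sequence.
i=0: S_0 = -3 * (-2)^0 = -3
i=1: S_1 = -3 * (-2)^1 = 6
i=2: S_2 = -3 * (-2)^2 = -12
i=3: S_3 = -3 * (-2)^3 = 24
i=4: S_4 = -3 * (-2)^4 = -48
The first 5 terms are: [-3, 6, -12, 24, -48]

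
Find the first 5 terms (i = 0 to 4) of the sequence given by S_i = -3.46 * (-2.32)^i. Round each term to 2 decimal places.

This is a geometric sequence.
i=0: S_0 = -3.46 * (-2.32)^0 = -3.46
i=1: S_1 = -3.46 * (-2.32)^1 ≈ 8.03
i=2: S_2 = -3.46 * (-2.32)^2 ≈ -18.62
i=3: S_3 = -3.46 * (-2.32)^3 ≈ 43.21
i=4: S_4 = -3.46 * (-2.32)^4 ≈ -100.24
The first 5 terms are: [-3.46, 8.03, -18.62, 43.21, -100.24]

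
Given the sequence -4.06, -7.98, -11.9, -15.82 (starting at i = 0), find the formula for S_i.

Check differences: -7.98 - -4.06 = -3.92
-11.9 - -7.98 = -3.92
Common difference d = -3.92.
First term a = -4.06.
Formula: S_i = -4.06 - 3.92*i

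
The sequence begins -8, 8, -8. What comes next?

Ratios: 8 / -8 = -1.0
This is a geometric sequence with common ratio r = -1.
Next term = -8 * -1 = 8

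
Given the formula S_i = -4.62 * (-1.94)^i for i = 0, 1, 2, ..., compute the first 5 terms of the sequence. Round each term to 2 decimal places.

This is a geometric sequence.
i=0: S_0 = -4.62 * (-1.94)^0 = -4.62
i=1: S_1 = -4.62 * (-1.94)^1 ≈ 8.96
i=2: S_2 = -4.62 * (-1.94)^2 ≈ -17.39
i=3: S_3 = -4.62 * (-1.94)^3 ≈ 33.73
i=4: S_4 = -4.62 * (-1.94)^4 ≈ -65.44
The first 5 terms are: [-4.62, 8.96, -17.39, 33.73, -65.44]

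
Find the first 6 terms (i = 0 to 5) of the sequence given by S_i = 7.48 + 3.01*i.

This is an arithmetic sequence.
i=0: S_0 = 7.48 + 3.01*0 = 7.48
i=1: S_1 = 7.48 + 3.01*1 = 10.49
i=2: S_2 = 7.48 + 3.01*2 = 13.5
i=3: S_3 = 7.48 + 3.01*3 = 16.51
i=4: S_4 = 7.48 + 3.01*4 = 19.52
i=5: S_5 = 7.48 + 3.01*5 = 22.53
The first 6 terms are: [7.48, 10.49, 13.5, 16.51, 19.52, 22.53]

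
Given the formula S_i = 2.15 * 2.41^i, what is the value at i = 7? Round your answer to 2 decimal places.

S_7 = 2.15 * 2.41^7 ≈ 2.15 * 472.1927 ≈ 1015.21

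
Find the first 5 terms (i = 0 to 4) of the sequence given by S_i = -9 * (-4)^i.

This is a geometric sequence.
i=0: S_0 = -9 * (-4)^0 = -9
i=1: S_1 = -9 * (-4)^1 = 36
i=2: S_2 = -9 * (-4)^2 = -144
i=3: S_3 = -9 * (-4)^3 = 576
i=4: S_4 = -9 * (-4)^4 = -2304
The first 5 terms are: [-9, 36, -144, 576, -2304]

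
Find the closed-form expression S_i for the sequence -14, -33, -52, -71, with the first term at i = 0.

Check differences: -33 - -14 = -19
-52 - -33 = -19
Common difference d = -19.
First term a = -14.
Formula: S_i = -14 - 19*i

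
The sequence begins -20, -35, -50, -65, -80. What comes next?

Differences: -35 - -20 = -15
This is an arithmetic sequence with common difference d = -15.
Next term = -80 + -15 = -95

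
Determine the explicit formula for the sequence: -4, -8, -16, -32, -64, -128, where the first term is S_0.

Check ratios: -8 / -4 = 2.0
Common ratio r = 2.
First term a = -4.
Formula: S_i = -4 * 2^i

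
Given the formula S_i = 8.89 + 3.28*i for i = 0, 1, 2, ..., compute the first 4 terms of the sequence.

This is an arithmetic sequence.
i=0: S_0 = 8.89 + 3.28*0 = 8.89
i=1: S_1 = 8.89 + 3.28*1 = 12.17
i=2: S_2 = 8.89 + 3.28*2 = 15.45
i=3: S_3 = 8.89 + 3.28*3 = 18.73
The first 4 terms are: [8.89, 12.17, 15.45, 18.73]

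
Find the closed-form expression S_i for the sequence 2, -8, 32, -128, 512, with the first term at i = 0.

Check ratios: -8 / 2 = -4.0
Common ratio r = -4.
First term a = 2.
Formula: S_i = 2 * (-4)^i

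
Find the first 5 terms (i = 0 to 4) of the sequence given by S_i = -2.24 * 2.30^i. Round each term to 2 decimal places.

This is a geometric sequence.
i=0: S_0 = -2.24 * 2.3^0 = -2.24
i=1: S_1 = -2.24 * 2.3^1 ≈ -5.15
i=2: S_2 = -2.24 * 2.3^2 ≈ -11.85
i=3: S_3 = -2.24 * 2.3^3 ≈ -27.25
i=4: S_4 = -2.24 * 2.3^4 ≈ -62.68
The first 5 terms are: [-2.24, -5.15, -11.85, -27.25, -62.68]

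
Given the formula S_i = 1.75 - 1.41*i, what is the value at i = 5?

S_5 = 1.75 + -1.41*5 = 1.75 + -7.05 = -5.3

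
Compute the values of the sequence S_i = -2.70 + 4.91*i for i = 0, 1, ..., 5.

This is an arithmetic sequence.
i=0: S_0 = -2.7 + 4.91*0 = -2.7
i=1: S_1 = -2.7 + 4.91*1 = 2.21
i=2: S_2 = -2.7 + 4.91*2 = 7.12
i=3: S_3 = -2.7 + 4.91*3 = 12.03
i=4: S_4 = -2.7 + 4.91*4 = 16.94
i=5: S_5 = -2.7 + 4.91*5 = 21.85
The first 6 terms are: [-2.7, 2.21, 7.12, 12.03, 16.94, 21.85]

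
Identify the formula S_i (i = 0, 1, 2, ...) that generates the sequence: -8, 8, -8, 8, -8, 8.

Check ratios: 8 / -8 = -1.0
Common ratio r = -1.
First term a = -8.
Formula: S_i = -8 * (-1)^i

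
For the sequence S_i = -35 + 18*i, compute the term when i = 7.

S_7 = -35 + 18*7 = -35 + 126 = 91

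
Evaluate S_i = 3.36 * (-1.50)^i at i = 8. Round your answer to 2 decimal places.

S_8 = 3.36 * (-1.5)^8 ≈ 3.36 * 25.6289 ≈ 86.11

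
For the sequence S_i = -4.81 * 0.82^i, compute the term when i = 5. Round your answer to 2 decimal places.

S_5 = -4.81 * 0.82^5 ≈ -4.81 * 0.3707 ≈ -1.78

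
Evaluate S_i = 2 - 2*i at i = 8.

S_8 = 2 + -2*8 = 2 + -16 = -14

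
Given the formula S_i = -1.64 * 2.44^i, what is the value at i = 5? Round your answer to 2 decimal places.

S_5 = -1.64 * 2.44^5 ≈ -1.64 * 86.4867 ≈ -141.84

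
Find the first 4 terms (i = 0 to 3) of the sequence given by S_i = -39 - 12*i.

This is an arithmetic sequence.
i=0: S_0 = -39 + -12*0 = -39
i=1: S_1 = -39 + -12*1 = -51
i=2: S_2 = -39 + -12*2 = -63
i=3: S_3 = -39 + -12*3 = -75
The first 4 terms are: [-39, -51, -63, -75]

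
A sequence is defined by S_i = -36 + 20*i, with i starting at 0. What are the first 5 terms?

This is an arithmetic sequence.
i=0: S_0 = -36 + 20*0 = -36
i=1: S_1 = -36 + 20*1 = -16
i=2: S_2 = -36 + 20*2 = 4
i=3: S_3 = -36 + 20*3 = 24
i=4: S_4 = -36 + 20*4 = 44
The first 5 terms are: [-36, -16, 4, 24, 44]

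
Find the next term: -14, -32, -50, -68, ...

Differences: -32 - -14 = -18
This is an arithmetic sequence with common difference d = -18.
Next term = -68 + -18 = -86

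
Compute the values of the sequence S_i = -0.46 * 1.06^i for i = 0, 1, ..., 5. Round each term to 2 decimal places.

This is a geometric sequence.
i=0: S_0 = -0.46 * 1.06^0 = -0.46
i=1: S_1 = -0.46 * 1.06^1 ≈ -0.49
i=2: S_2 = -0.46 * 1.06^2 ≈ -0.52
i=3: S_3 = -0.46 * 1.06^3 ≈ -0.55
i=4: S_4 = -0.46 * 1.06^4 ≈ -0.58
i=5: S_5 = -0.46 * 1.06^5 ≈ -0.62
The first 6 terms are: [-0.46, -0.49, -0.52, -0.55, -0.58, -0.62]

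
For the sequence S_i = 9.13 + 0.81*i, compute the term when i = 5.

S_5 = 9.13 + 0.81*5 = 9.13 + 4.05 = 13.18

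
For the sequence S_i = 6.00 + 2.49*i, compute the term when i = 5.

S_5 = 6.0 + 2.49*5 = 6.0 + 12.45 = 18.45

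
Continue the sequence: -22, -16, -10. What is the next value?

Differences: -16 - -22 = 6
This is an arithmetic sequence with common difference d = 6.
Next term = -10 + 6 = -4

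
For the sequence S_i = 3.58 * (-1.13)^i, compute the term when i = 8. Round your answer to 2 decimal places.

S_8 = 3.58 * (-1.13)^8 ≈ 3.58 * 2.6584 ≈ 9.52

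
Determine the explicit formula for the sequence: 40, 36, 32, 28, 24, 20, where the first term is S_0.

Check differences: 36 - 40 = -4
32 - 36 = -4
Common difference d = -4.
First term a = 40.
Formula: S_i = 40 - 4*i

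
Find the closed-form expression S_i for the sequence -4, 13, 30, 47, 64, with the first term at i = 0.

Check differences: 13 - -4 = 17
30 - 13 = 17
Common difference d = 17.
First term a = -4.
Formula: S_i = -4 + 17*i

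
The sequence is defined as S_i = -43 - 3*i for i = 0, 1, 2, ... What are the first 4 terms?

This is an arithmetic sequence.
i=0: S_0 = -43 + -3*0 = -43
i=1: S_1 = -43 + -3*1 = -46
i=2: S_2 = -43 + -3*2 = -49
i=3: S_3 = -43 + -3*3 = -52
The first 4 terms are: [-43, -46, -49, -52]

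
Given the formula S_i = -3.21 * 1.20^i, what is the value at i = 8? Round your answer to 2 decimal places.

S_8 = -3.21 * 1.2^8 ≈ -3.21 * 4.2998 ≈ -13.8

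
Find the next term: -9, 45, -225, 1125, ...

Ratios: 45 / -9 = -5.0
This is a geometric sequence with common ratio r = -5.
Next term = 1125 * -5 = -5625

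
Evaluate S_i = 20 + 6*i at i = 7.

S_7 = 20 + 6*7 = 20 + 42 = 62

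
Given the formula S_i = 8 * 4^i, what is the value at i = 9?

S_9 = 8 * 4^9 = 8 * 262144 = 2097152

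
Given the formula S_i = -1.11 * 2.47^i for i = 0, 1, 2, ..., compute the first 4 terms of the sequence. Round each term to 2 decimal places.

This is a geometric sequence.
i=0: S_0 = -1.11 * 2.47^0 = -1.11
i=1: S_1 = -1.11 * 2.47^1 ≈ -2.74
i=2: S_2 = -1.11 * 2.47^2 ≈ -6.77
i=3: S_3 = -1.11 * 2.47^3 ≈ -16.73
The first 4 terms are: [-1.11, -2.74, -6.77, -16.73]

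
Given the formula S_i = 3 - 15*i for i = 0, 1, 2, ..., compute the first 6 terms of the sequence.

This is an arithmetic sequence.
i=0: S_0 = 3 + -15*0 = 3
i=1: S_1 = 3 + -15*1 = -12
i=2: S_2 = 3 + -15*2 = -27
i=3: S_3 = 3 + -15*3 = -42
i=4: S_4 = 3 + -15*4 = -57
i=5: S_5 = 3 + -15*5 = -72
The first 6 terms are: [3, -12, -27, -42, -57, -72]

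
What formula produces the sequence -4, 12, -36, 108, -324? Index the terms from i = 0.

Check ratios: 12 / -4 = -3.0
Common ratio r = -3.
First term a = -4.
Formula: S_i = -4 * (-3)^i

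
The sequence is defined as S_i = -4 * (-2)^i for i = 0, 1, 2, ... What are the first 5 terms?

This is a geometric sequence.
i=0: S_0 = -4 * (-2)^0 = -4
i=1: S_1 = -4 * (-2)^1 = 8
i=2: S_2 = -4 * (-2)^2 = -16
i=3: S_3 = -4 * (-2)^3 = 32
i=4: S_4 = -4 * (-2)^4 = -64
The first 5 terms are: [-4, 8, -16, 32, -64]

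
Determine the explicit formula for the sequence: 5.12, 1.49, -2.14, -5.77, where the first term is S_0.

Check differences: 1.49 - 5.12 = -3.63
-2.14 - 1.49 = -3.63
Common difference d = -3.63.
First term a = 5.12.
Formula: S_i = 5.12 - 3.63*i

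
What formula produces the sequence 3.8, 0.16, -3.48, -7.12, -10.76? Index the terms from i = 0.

Check differences: 0.16 - 3.8 = -3.64
-3.48 - 0.16 = -3.64
Common difference d = -3.64.
First term a = 3.8.
Formula: S_i = 3.80 - 3.64*i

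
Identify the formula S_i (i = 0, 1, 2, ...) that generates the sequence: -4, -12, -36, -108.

Check ratios: -12 / -4 = 3.0
Common ratio r = 3.
First term a = -4.
Formula: S_i = -4 * 3^i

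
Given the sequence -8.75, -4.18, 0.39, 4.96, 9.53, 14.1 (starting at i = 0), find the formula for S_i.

Check differences: -4.18 - -8.75 = 4.57
0.39 - -4.18 = 4.57
Common difference d = 4.57.
First term a = -8.75.
Formula: S_i = -8.75 + 4.57*i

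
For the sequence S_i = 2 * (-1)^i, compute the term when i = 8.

S_8 = 2 * (-1)^8 = 2 * 1 = 2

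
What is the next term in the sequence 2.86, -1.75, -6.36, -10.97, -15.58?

Differences: -1.75 - 2.86 = -4.61
This is an arithmetic sequence with common difference d = -4.61.
Next term = -15.58 + -4.61 = -20.19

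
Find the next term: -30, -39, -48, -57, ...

Differences: -39 - -30 = -9
This is an arithmetic sequence with common difference d = -9.
Next term = -57 + -9 = -66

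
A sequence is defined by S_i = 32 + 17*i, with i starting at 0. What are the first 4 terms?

This is an arithmetic sequence.
i=0: S_0 = 32 + 17*0 = 32
i=1: S_1 = 32 + 17*1 = 49
i=2: S_2 = 32 + 17*2 = 66
i=3: S_3 = 32 + 17*3 = 83
The first 4 terms are: [32, 49, 66, 83]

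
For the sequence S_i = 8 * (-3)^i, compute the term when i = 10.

S_10 = 8 * (-3)^10 = 8 * 59049 = 472392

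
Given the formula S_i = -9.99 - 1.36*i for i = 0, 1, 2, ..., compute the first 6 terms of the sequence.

This is an arithmetic sequence.
i=0: S_0 = -9.99 + -1.36*0 = -9.99
i=1: S_1 = -9.99 + -1.36*1 = -11.35
i=2: S_2 = -9.99 + -1.36*2 = -12.71
i=3: S_3 = -9.99 + -1.36*3 = -14.07
i=4: S_4 = -9.99 + -1.36*4 = -15.43
i=5: S_5 = -9.99 + -1.36*5 = -16.79
The first 6 terms are: [-9.99, -11.35, -12.71, -14.07, -15.43, -16.79]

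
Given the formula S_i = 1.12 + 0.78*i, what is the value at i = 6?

S_6 = 1.12 + 0.78*6 = 1.12 + 4.68 = 5.8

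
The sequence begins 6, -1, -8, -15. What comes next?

Differences: -1 - 6 = -7
This is an arithmetic sequence with common difference d = -7.
Next term = -15 + -7 = -22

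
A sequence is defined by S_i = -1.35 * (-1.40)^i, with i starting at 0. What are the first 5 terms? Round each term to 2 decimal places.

This is a geometric sequence.
i=0: S_0 = -1.35 * (-1.4)^0 = -1.35
i=1: S_1 = -1.35 * (-1.4)^1 = 1.89
i=2: S_2 = -1.35 * (-1.4)^2 ≈ -2.65
i=3: S_3 = -1.35 * (-1.4)^3 ≈ 3.7
i=4: S_4 = -1.35 * (-1.4)^4 ≈ -5.19
The first 5 terms are: [-1.35, 1.89, -2.65, 3.7, -5.19]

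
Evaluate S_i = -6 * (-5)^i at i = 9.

S_9 = -6 * (-5)^9 = -6 * -1953125 = 11718750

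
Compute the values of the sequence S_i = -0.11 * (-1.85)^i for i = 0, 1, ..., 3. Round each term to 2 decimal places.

This is a geometric sequence.
i=0: S_0 = -0.11 * (-1.85)^0 = -0.11
i=1: S_1 = -0.11 * (-1.85)^1 ≈ 0.2
i=2: S_2 = -0.11 * (-1.85)^2 ≈ -0.38
i=3: S_3 = -0.11 * (-1.85)^3 ≈ 0.7
The first 4 terms are: [-0.11, 0.2, -0.38, 0.7]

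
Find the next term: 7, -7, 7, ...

Ratios: -7 / 7 = -1.0
This is a geometric sequence with common ratio r = -1.
Next term = 7 * -1 = -7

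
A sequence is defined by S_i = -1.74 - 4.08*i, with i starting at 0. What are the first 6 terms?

This is an arithmetic sequence.
i=0: S_0 = -1.74 + -4.08*0 = -1.74
i=1: S_1 = -1.74 + -4.08*1 = -5.82
i=2: S_2 = -1.74 + -4.08*2 = -9.9
i=3: S_3 = -1.74 + -4.08*3 = -13.98
i=4: S_4 = -1.74 + -4.08*4 = -18.06
i=5: S_5 = -1.74 + -4.08*5 = -22.14
The first 6 terms are: [-1.74, -5.82, -9.9, -13.98, -18.06, -22.14]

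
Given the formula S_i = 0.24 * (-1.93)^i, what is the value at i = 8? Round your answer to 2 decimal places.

S_8 = 0.24 * (-1.93)^8 ≈ 0.24 * 192.5123 ≈ 46.2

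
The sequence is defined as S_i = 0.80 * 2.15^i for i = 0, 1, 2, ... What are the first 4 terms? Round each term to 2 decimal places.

This is a geometric sequence.
i=0: S_0 = 0.8 * 2.15^0 = 0.8
i=1: S_1 = 0.8 * 2.15^1 = 1.72
i=2: S_2 = 0.8 * 2.15^2 ≈ 3.7
i=3: S_3 = 0.8 * 2.15^3 ≈ 7.95
The first 4 terms are: [0.8, 1.72, 3.7, 7.95]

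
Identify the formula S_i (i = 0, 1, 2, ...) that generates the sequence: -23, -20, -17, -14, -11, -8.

Check differences: -20 - -23 = 3
-17 - -20 = 3
Common difference d = 3.
First term a = -23.
Formula: S_i = -23 + 3*i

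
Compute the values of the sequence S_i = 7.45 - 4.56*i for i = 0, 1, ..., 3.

This is an arithmetic sequence.
i=0: S_0 = 7.45 + -4.56*0 = 7.45
i=1: S_1 = 7.45 + -4.56*1 = 2.89
i=2: S_2 = 7.45 + -4.56*2 = -1.67
i=3: S_3 = 7.45 + -4.56*3 = -6.23
The first 4 terms are: [7.45, 2.89, -1.67, -6.23]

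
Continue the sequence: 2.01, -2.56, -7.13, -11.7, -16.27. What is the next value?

Differences: -2.56 - 2.01 = -4.57
This is an arithmetic sequence with common difference d = -4.57.
Next term = -16.27 + -4.57 = -20.84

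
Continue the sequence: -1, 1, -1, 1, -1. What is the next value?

Ratios: 1 / -1 = -1.0
This is a geometric sequence with common ratio r = -1.
Next term = -1 * -1 = 1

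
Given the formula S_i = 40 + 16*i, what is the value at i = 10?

S_10 = 40 + 16*10 = 40 + 160 = 200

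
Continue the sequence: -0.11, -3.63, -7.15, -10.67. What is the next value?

Differences: -3.63 - -0.11 = -3.52
This is an arithmetic sequence with common difference d = -3.52.
Next term = -10.67 + -3.52 = -14.19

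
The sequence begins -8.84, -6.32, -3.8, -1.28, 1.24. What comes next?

Differences: -6.32 - -8.84 = 2.52
This is an arithmetic sequence with common difference d = 2.52.
Next term = 1.24 + 2.52 = 3.76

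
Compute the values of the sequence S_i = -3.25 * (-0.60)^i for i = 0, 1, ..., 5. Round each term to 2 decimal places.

This is a geometric sequence.
i=0: S_0 = -3.25 * (-0.6)^0 = -3.25
i=1: S_1 = -3.25 * (-0.6)^1 = 1.95
i=2: S_2 = -3.25 * (-0.6)^2 = -1.17
i=3: S_3 = -3.25 * (-0.6)^3 ≈ 0.7
i=4: S_4 = -3.25 * (-0.6)^4 ≈ -0.42
i=5: S_5 = -3.25 * (-0.6)^5 ≈ 0.25
The first 6 terms are: [-3.25, 1.95, -1.17, 0.7, -0.42, 0.25]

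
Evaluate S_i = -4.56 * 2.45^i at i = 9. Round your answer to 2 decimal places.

S_9 = -4.56 * 2.45^9 ≈ -4.56 * 3180.4953 ≈ -14503.06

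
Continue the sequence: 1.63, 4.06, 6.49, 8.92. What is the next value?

Differences: 4.06 - 1.63 = 2.43
This is an arithmetic sequence with common difference d = 2.43.
Next term = 8.92 + 2.43 = 11.35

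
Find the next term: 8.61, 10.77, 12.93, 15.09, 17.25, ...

Differences: 10.77 - 8.61 = 2.16
This is an arithmetic sequence with common difference d = 2.16.
Next term = 17.25 + 2.16 = 19.41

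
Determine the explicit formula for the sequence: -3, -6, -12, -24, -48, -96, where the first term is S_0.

Check ratios: -6 / -3 = 2.0
Common ratio r = 2.
First term a = -3.
Formula: S_i = -3 * 2^i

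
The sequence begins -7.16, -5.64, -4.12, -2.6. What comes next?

Differences: -5.64 - -7.16 = 1.52
This is an arithmetic sequence with common difference d = 1.52.
Next term = -2.6 + 1.52 = -1.08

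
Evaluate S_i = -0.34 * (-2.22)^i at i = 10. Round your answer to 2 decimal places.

S_10 = -0.34 * (-2.22)^10 ≈ -0.34 * 2907.5671 ≈ -988.57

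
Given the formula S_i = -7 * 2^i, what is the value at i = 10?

S_10 = -7 * 2^10 = -7 * 1024 = -7168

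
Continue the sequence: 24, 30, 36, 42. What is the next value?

Differences: 30 - 24 = 6
This is an arithmetic sequence with common difference d = 6.
Next term = 42 + 6 = 48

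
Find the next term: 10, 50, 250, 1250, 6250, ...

Ratios: 50 / 10 = 5.0
This is a geometric sequence with common ratio r = 5.
Next term = 6250 * 5 = 31250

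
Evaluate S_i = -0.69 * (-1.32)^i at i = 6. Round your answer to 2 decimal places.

S_6 = -0.69 * (-1.32)^6 ≈ -0.69 * 5.2899 ≈ -3.65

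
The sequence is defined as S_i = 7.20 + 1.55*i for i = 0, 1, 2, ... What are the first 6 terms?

This is an arithmetic sequence.
i=0: S_0 = 7.2 + 1.55*0 = 7.2
i=1: S_1 = 7.2 + 1.55*1 = 8.75
i=2: S_2 = 7.2 + 1.55*2 = 10.3
i=3: S_3 = 7.2 + 1.55*3 = 11.85
i=4: S_4 = 7.2 + 1.55*4 = 13.4
i=5: S_5 = 7.2 + 1.55*5 = 14.95
The first 6 terms are: [7.2, 8.75, 10.3, 11.85, 13.4, 14.95]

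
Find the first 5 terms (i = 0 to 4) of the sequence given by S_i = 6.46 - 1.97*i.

This is an arithmetic sequence.
i=0: S_0 = 6.46 + -1.97*0 = 6.46
i=1: S_1 = 6.46 + -1.97*1 = 4.49
i=2: S_2 = 6.46 + -1.97*2 = 2.52
i=3: S_3 = 6.46 + -1.97*3 = 0.55
i=4: S_4 = 6.46 + -1.97*4 = -1.42
The first 5 terms are: [6.46, 4.49, 2.52, 0.55, -1.42]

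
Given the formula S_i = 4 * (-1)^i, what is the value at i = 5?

S_5 = 4 * (-1)^5 = 4 * -1 = -4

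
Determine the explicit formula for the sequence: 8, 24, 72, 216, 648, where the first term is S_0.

Check ratios: 24 / 8 = 3.0
Common ratio r = 3.
First term a = 8.
Formula: S_i = 8 * 3^i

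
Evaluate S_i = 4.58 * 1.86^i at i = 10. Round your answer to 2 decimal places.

S_10 = 4.58 * 1.86^10 ≈ 4.58 * 495.5979 ≈ 2269.84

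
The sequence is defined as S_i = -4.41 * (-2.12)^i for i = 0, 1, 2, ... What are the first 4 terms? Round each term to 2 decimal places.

This is a geometric sequence.
i=0: S_0 = -4.41 * (-2.12)^0 = -4.41
i=1: S_1 = -4.41 * (-2.12)^1 ≈ 9.35
i=2: S_2 = -4.41 * (-2.12)^2 ≈ -19.82
i=3: S_3 = -4.41 * (-2.12)^3 ≈ 42.02
The first 4 terms are: [-4.41, 9.35, -19.82, 42.02]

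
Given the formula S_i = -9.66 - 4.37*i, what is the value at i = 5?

S_5 = -9.66 + -4.37*5 = -9.66 + -21.85 = -31.51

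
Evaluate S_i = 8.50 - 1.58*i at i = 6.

S_6 = 8.5 + -1.58*6 = 8.5 + -9.48 = -0.98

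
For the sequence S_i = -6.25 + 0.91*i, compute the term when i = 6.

S_6 = -6.25 + 0.91*6 = -6.25 + 5.46 = -0.79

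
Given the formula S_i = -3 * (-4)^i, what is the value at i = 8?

S_8 = -3 * (-4)^8 = -3 * 65536 = -196608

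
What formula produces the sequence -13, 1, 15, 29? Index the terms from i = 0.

Check differences: 1 - -13 = 14
15 - 1 = 14
Common difference d = 14.
First term a = -13.
Formula: S_i = -13 + 14*i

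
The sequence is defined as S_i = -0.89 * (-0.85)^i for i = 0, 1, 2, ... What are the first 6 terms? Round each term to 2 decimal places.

This is a geometric sequence.
i=0: S_0 = -0.89 * (-0.85)^0 = -0.89
i=1: S_1 = -0.89 * (-0.85)^1 ≈ 0.76
i=2: S_2 = -0.89 * (-0.85)^2 ≈ -0.64
i=3: S_3 = -0.89 * (-0.85)^3 ≈ 0.55
i=4: S_4 = -0.89 * (-0.85)^4 ≈ -0.46
i=5: S_5 = -0.89 * (-0.85)^5 ≈ 0.39
The first 6 terms are: [-0.89, 0.76, -0.64, 0.55, -0.46, 0.39]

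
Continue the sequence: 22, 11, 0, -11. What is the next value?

Differences: 11 - 22 = -11
This is an arithmetic sequence with common difference d = -11.
Next term = -11 + -11 = -22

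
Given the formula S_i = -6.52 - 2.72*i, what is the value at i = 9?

S_9 = -6.52 + -2.72*9 = -6.52 + -24.48 = -31.0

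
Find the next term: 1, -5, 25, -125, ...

Ratios: -5 / 1 = -5.0
This is a geometric sequence with common ratio r = -5.
Next term = -125 * -5 = 625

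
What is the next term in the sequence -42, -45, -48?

Differences: -45 - -42 = -3
This is an arithmetic sequence with common difference d = -3.
Next term = -48 + -3 = -51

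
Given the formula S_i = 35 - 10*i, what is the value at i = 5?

S_5 = 35 + -10*5 = 35 + -50 = -15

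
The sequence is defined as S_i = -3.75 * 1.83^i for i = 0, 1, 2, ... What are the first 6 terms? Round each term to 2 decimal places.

This is a geometric sequence.
i=0: S_0 = -3.75 * 1.83^0 = -3.75
i=1: S_1 = -3.75 * 1.83^1 ≈ -6.86
i=2: S_2 = -3.75 * 1.83^2 ≈ -12.56
i=3: S_3 = -3.75 * 1.83^3 ≈ -22.98
i=4: S_4 = -3.75 * 1.83^4 ≈ -42.06
i=5: S_5 = -3.75 * 1.83^5 ≈ -76.96
The first 6 terms are: [-3.75, -6.86, -12.56, -22.98, -42.06, -76.96]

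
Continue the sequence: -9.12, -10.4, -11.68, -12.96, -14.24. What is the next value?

Differences: -10.4 - -9.12 = -1.28
This is an arithmetic sequence with common difference d = -1.28.
Next term = -14.24 + -1.28 = -15.52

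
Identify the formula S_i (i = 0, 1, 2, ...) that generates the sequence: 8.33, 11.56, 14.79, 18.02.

Check differences: 11.56 - 8.33 = 3.23
14.79 - 11.56 = 3.23
Common difference d = 3.23.
First term a = 8.33.
Formula: S_i = 8.33 + 3.23*i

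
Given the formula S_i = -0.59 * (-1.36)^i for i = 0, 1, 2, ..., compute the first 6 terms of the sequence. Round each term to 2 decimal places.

This is a geometric sequence.
i=0: S_0 = -0.59 * (-1.36)^0 = -0.59
i=1: S_1 = -0.59 * (-1.36)^1 ≈ 0.8
i=2: S_2 = -0.59 * (-1.36)^2 ≈ -1.09
i=3: S_3 = -0.59 * (-1.36)^3 ≈ 1.48
i=4: S_4 = -0.59 * (-1.36)^4 ≈ -2.02
i=5: S_5 = -0.59 * (-1.36)^5 ≈ 2.75
The first 6 terms are: [-0.59, 0.8, -1.09, 1.48, -2.02, 2.75]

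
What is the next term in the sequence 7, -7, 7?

Ratios: -7 / 7 = -1.0
This is a geometric sequence with common ratio r = -1.
Next term = 7 * -1 = -7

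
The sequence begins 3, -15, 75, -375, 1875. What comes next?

Ratios: -15 / 3 = -5.0
This is a geometric sequence with common ratio r = -5.
Next term = 1875 * -5 = -9375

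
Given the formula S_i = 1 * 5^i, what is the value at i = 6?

S_6 = 1 * 5^6 = 1 * 15625 = 15625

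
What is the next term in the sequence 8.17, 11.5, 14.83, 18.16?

Differences: 11.5 - 8.17 = 3.33
This is an arithmetic sequence with common difference d = 3.33.
Next term = 18.16 + 3.33 = 21.49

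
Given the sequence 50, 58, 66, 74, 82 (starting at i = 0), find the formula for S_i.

Check differences: 58 - 50 = 8
66 - 58 = 8
Common difference d = 8.
First term a = 50.
Formula: S_i = 50 + 8*i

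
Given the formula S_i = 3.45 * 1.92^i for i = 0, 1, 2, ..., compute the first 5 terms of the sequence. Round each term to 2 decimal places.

This is a geometric sequence.
i=0: S_0 = 3.45 * 1.92^0 = 3.45
i=1: S_1 = 3.45 * 1.92^1 ≈ 6.62
i=2: S_2 = 3.45 * 1.92^2 ≈ 12.72
i=3: S_3 = 3.45 * 1.92^3 ≈ 24.42
i=4: S_4 = 3.45 * 1.92^4 ≈ 46.88
The first 5 terms are: [3.45, 6.62, 12.72, 24.42, 46.88]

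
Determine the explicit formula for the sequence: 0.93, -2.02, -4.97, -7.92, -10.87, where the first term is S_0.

Check differences: -2.02 - 0.93 = -2.95
-4.97 - -2.02 = -2.95
Common difference d = -2.95.
First term a = 0.93.
Formula: S_i = 0.93 - 2.95*i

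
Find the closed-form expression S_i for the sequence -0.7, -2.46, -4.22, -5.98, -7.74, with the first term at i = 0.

Check differences: -2.46 - -0.7 = -1.76
-4.22 - -2.46 = -1.76
Common difference d = -1.76.
First term a = -0.7.
Formula: S_i = -0.70 - 1.76*i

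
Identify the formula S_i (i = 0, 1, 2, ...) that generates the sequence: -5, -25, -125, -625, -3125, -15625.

Check ratios: -25 / -5 = 5.0
Common ratio r = 5.
First term a = -5.
Formula: S_i = -5 * 5^i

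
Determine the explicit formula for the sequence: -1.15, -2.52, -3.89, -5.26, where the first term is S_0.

Check differences: -2.52 - -1.15 = -1.37
-3.89 - -2.52 = -1.37
Common difference d = -1.37.
First term a = -1.15.
Formula: S_i = -1.15 - 1.37*i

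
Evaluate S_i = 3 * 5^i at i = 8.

S_8 = 3 * 5^8 = 3 * 390625 = 1171875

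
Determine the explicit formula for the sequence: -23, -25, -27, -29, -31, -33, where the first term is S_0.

Check differences: -25 - -23 = -2
-27 - -25 = -2
Common difference d = -2.
First term a = -23.
Formula: S_i = -23 - 2*i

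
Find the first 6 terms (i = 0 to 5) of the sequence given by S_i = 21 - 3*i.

This is an arithmetic sequence.
i=0: S_0 = 21 + -3*0 = 21
i=1: S_1 = 21 + -3*1 = 18
i=2: S_2 = 21 + -3*2 = 15
i=3: S_3 = 21 + -3*3 = 12
i=4: S_4 = 21 + -3*4 = 9
i=5: S_5 = 21 + -3*5 = 6
The first 6 terms are: [21, 18, 15, 12, 9, 6]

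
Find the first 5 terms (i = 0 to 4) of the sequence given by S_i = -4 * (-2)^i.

This is a geometric sequence.
i=0: S_0 = -4 * (-2)^0 = -4
i=1: S_1 = -4 * (-2)^1 = 8
i=2: S_2 = -4 * (-2)^2 = -16
i=3: S_3 = -4 * (-2)^3 = 32
i=4: S_4 = -4 * (-2)^4 = -64
The first 5 terms are: [-4, 8, -16, 32, -64]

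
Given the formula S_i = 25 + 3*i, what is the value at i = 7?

S_7 = 25 + 3*7 = 25 + 21 = 46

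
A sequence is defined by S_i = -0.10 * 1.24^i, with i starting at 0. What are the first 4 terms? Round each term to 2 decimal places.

This is a geometric sequence.
i=0: S_0 = -0.1 * 1.24^0 = -0.1
i=1: S_1 = -0.1 * 1.24^1 ≈ -0.12
i=2: S_2 = -0.1 * 1.24^2 ≈ -0.15
i=3: S_3 = -0.1 * 1.24^3 ≈ -0.19
The first 4 terms are: [-0.1, -0.12, -0.15, -0.19]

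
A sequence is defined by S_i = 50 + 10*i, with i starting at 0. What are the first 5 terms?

This is an arithmetic sequence.
i=0: S_0 = 50 + 10*0 = 50
i=1: S_1 = 50 + 10*1 = 60
i=2: S_2 = 50 + 10*2 = 70
i=3: S_3 = 50 + 10*3 = 80
i=4: S_4 = 50 + 10*4 = 90
The first 5 terms are: [50, 60, 70, 80, 90]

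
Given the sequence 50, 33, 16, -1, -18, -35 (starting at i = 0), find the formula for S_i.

Check differences: 33 - 50 = -17
16 - 33 = -17
Common difference d = -17.
First term a = 50.
Formula: S_i = 50 - 17*i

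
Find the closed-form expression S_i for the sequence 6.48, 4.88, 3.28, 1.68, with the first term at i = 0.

Check differences: 4.88 - 6.48 = -1.6
3.28 - 4.88 = -1.6
Common difference d = -1.6.
First term a = 6.48.
Formula: S_i = 6.48 - 1.60*i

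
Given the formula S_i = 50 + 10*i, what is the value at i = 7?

S_7 = 50 + 10*7 = 50 + 70 = 120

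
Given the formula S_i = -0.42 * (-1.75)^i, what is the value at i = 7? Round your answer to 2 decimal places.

S_7 = -0.42 * (-1.75)^7 ≈ -0.42 * -50.2651 ≈ 21.11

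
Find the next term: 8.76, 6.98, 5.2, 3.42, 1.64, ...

Differences: 6.98 - 8.76 = -1.78
This is an arithmetic sequence with common difference d = -1.78.
Next term = 1.64 + -1.78 = -0.14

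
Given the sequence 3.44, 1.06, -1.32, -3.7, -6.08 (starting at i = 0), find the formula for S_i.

Check differences: 1.06 - 3.44 = -2.38
-1.32 - 1.06 = -2.38
Common difference d = -2.38.
First term a = 3.44.
Formula: S_i = 3.44 - 2.38*i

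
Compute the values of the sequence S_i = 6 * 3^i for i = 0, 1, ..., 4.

This is a geometric sequence.
i=0: S_0 = 6 * 3^0 = 6
i=1: S_1 = 6 * 3^1 = 18
i=2: S_2 = 6 * 3^2 = 54
i=3: S_3 = 6 * 3^3 = 162
i=4: S_4 = 6 * 3^4 = 486
The first 5 terms are: [6, 18, 54, 162, 486]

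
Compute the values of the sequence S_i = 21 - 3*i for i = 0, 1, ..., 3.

This is an arithmetic sequence.
i=0: S_0 = 21 + -3*0 = 21
i=1: S_1 = 21 + -3*1 = 18
i=2: S_2 = 21 + -3*2 = 15
i=3: S_3 = 21 + -3*3 = 12
The first 4 terms are: [21, 18, 15, 12]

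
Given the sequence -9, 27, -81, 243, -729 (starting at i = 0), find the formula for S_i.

Check ratios: 27 / -9 = -3.0
Common ratio r = -3.
First term a = -9.
Formula: S_i = -9 * (-3)^i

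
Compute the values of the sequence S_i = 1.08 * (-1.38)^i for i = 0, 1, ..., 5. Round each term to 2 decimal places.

This is a geometric sequence.
i=0: S_0 = 1.08 * (-1.38)^0 = 1.08
i=1: S_1 = 1.08 * (-1.38)^1 ≈ -1.49
i=2: S_2 = 1.08 * (-1.38)^2 ≈ 2.06
i=3: S_3 = 1.08 * (-1.38)^3 ≈ -2.84
i=4: S_4 = 1.08 * (-1.38)^4 ≈ 3.92
i=5: S_5 = 1.08 * (-1.38)^5 ≈ -5.41
The first 6 terms are: [1.08, -1.49, 2.06, -2.84, 3.92, -5.41]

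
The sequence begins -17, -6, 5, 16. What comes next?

Differences: -6 - -17 = 11
This is an arithmetic sequence with common difference d = 11.
Next term = 16 + 11 = 27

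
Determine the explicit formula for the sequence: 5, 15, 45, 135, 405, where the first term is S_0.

Check ratios: 15 / 5 = 3.0
Common ratio r = 3.
First term a = 5.
Formula: S_i = 5 * 3^i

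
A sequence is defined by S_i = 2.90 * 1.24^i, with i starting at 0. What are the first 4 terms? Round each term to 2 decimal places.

This is a geometric sequence.
i=0: S_0 = 2.9 * 1.24^0 = 2.9
i=1: S_1 = 2.9 * 1.24^1 ≈ 3.6
i=2: S_2 = 2.9 * 1.24^2 ≈ 4.46
i=3: S_3 = 2.9 * 1.24^3 ≈ 5.53
The first 4 terms are: [2.9, 3.6, 4.46, 5.53]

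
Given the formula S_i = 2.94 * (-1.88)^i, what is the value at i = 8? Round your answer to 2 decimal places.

S_8 = 2.94 * (-1.88)^8 ≈ 2.94 * 156.0496 ≈ 458.79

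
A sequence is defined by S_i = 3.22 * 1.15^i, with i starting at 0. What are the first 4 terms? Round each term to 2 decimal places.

This is a geometric sequence.
i=0: S_0 = 3.22 * 1.15^0 = 3.22
i=1: S_1 = 3.22 * 1.15^1 ≈ 3.7
i=2: S_2 = 3.22 * 1.15^2 ≈ 4.26
i=3: S_3 = 3.22 * 1.15^3 ≈ 4.9
The first 4 terms are: [3.22, 3.7, 4.26, 4.9]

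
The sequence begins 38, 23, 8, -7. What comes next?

Differences: 23 - 38 = -15
This is an arithmetic sequence with common difference d = -15.
Next term = -7 + -15 = -22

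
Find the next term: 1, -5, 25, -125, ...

Ratios: -5 / 1 = -5.0
This is a geometric sequence with common ratio r = -5.
Next term = -125 * -5 = 625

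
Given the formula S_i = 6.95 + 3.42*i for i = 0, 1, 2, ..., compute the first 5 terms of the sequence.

This is an arithmetic sequence.
i=0: S_0 = 6.95 + 3.42*0 = 6.95
i=1: S_1 = 6.95 + 3.42*1 = 10.37
i=2: S_2 = 6.95 + 3.42*2 = 13.79
i=3: S_3 = 6.95 + 3.42*3 = 17.21
i=4: S_4 = 6.95 + 3.42*4 = 20.63
The first 5 terms are: [6.95, 10.37, 13.79, 17.21, 20.63]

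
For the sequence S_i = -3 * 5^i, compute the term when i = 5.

S_5 = -3 * 5^5 = -3 * 3125 = -9375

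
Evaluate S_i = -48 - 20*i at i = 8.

S_8 = -48 + -20*8 = -48 + -160 = -208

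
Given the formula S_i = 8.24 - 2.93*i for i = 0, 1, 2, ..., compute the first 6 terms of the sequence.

This is an arithmetic sequence.
i=0: S_0 = 8.24 + -2.93*0 = 8.24
i=1: S_1 = 8.24 + -2.93*1 = 5.31
i=2: S_2 = 8.24 + -2.93*2 = 2.38
i=3: S_3 = 8.24 + -2.93*3 = -0.55
i=4: S_4 = 8.24 + -2.93*4 = -3.48
i=5: S_5 = 8.24 + -2.93*5 = -6.41
The first 6 terms are: [8.24, 5.31, 2.38, -0.55, -3.48, -6.41]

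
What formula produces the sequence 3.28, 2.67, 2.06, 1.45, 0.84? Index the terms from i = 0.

Check differences: 2.67 - 3.28 = -0.61
2.06 - 2.67 = -0.61
Common difference d = -0.61.
First term a = 3.28.
Formula: S_i = 3.28 - 0.61*i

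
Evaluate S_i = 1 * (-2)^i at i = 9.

S_9 = 1 * (-2)^9 = 1 * -512 = -512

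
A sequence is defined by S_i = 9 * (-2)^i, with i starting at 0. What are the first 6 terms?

This is a geometric sequence.
i=0: S_0 = 9 * (-2)^0 = 9
i=1: S_1 = 9 * (-2)^1 = -18
i=2: S_2 = 9 * (-2)^2 = 36
i=3: S_3 = 9 * (-2)^3 = -72
i=4: S_4 = 9 * (-2)^4 = 144
i=5: S_5 = 9 * (-2)^5 = -288
The first 6 terms are: [9, -18, 36, -72, 144, -288]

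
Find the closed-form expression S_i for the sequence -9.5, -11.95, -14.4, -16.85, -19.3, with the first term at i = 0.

Check differences: -11.95 - -9.5 = -2.45
-14.4 - -11.95 = -2.45
Common difference d = -2.45.
First term a = -9.5.
Formula: S_i = -9.50 - 2.45*i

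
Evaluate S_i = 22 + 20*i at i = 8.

S_8 = 22 + 20*8 = 22 + 160 = 182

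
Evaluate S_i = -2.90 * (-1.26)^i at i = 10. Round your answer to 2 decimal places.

S_10 = -2.9 * (-1.26)^10 ≈ -2.9 * 10.0857 ≈ -29.25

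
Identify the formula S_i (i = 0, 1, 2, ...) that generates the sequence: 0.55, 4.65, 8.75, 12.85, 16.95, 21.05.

Check differences: 4.65 - 0.55 = 4.1
8.75 - 4.65 = 4.1
Common difference d = 4.1.
First term a = 0.55.
Formula: S_i = 0.55 + 4.10*i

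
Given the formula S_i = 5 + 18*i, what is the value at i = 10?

S_10 = 5 + 18*10 = 5 + 180 = 185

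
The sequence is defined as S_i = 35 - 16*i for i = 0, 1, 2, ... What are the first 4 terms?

This is an arithmetic sequence.
i=0: S_0 = 35 + -16*0 = 35
i=1: S_1 = 35 + -16*1 = 19
i=2: S_2 = 35 + -16*2 = 3
i=3: S_3 = 35 + -16*3 = -13
The first 4 terms are: [35, 19, 3, -13]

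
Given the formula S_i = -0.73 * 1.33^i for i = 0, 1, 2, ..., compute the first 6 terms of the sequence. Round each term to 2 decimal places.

This is a geometric sequence.
i=0: S_0 = -0.73 * 1.33^0 = -0.73
i=1: S_1 = -0.73 * 1.33^1 ≈ -0.97
i=2: S_2 = -0.73 * 1.33^2 ≈ -1.29
i=3: S_3 = -0.73 * 1.33^3 ≈ -1.72
i=4: S_4 = -0.73 * 1.33^4 ≈ -2.28
i=5: S_5 = -0.73 * 1.33^5 ≈ -3.04
The first 6 terms are: [-0.73, -0.97, -1.29, -1.72, -2.28, -3.04]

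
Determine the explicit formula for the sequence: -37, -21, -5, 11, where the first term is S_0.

Check differences: -21 - -37 = 16
-5 - -21 = 16
Common difference d = 16.
First term a = -37.
Formula: S_i = -37 + 16*i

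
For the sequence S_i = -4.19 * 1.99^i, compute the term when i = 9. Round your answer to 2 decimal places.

S_9 = -4.19 * 1.99^9 ≈ -4.19 * 489.4155 ≈ -2050.65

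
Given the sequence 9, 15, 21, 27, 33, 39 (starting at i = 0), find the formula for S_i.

Check differences: 15 - 9 = 6
21 - 15 = 6
Common difference d = 6.
First term a = 9.
Formula: S_i = 9 + 6*i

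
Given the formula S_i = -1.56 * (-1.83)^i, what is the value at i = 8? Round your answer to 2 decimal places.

S_8 = -1.56 * (-1.83)^8 ≈ -1.56 * 125.7792 ≈ -196.22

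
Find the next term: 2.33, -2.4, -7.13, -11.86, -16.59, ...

Differences: -2.4 - 2.33 = -4.73
This is an arithmetic sequence with common difference d = -4.73.
Next term = -16.59 + -4.73 = -21.32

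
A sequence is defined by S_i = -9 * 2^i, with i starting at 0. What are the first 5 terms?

This is a geometric sequence.
i=0: S_0 = -9 * 2^0 = -9
i=1: S_1 = -9 * 2^1 = -18
i=2: S_2 = -9 * 2^2 = -36
i=3: S_3 = -9 * 2^3 = -72
i=4: S_4 = -9 * 2^4 = -144
The first 5 terms are: [-9, -18, -36, -72, -144]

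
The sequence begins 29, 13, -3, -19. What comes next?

Differences: 13 - 29 = -16
This is an arithmetic sequence with common difference d = -16.
Next term = -19 + -16 = -35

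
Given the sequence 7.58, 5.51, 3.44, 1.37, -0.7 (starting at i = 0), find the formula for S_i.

Check differences: 5.51 - 7.58 = -2.07
3.44 - 5.51 = -2.07
Common difference d = -2.07.
First term a = 7.58.
Formula: S_i = 7.58 - 2.07*i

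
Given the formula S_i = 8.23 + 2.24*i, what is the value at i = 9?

S_9 = 8.23 + 2.24*9 = 8.23 + 20.16 = 28.39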